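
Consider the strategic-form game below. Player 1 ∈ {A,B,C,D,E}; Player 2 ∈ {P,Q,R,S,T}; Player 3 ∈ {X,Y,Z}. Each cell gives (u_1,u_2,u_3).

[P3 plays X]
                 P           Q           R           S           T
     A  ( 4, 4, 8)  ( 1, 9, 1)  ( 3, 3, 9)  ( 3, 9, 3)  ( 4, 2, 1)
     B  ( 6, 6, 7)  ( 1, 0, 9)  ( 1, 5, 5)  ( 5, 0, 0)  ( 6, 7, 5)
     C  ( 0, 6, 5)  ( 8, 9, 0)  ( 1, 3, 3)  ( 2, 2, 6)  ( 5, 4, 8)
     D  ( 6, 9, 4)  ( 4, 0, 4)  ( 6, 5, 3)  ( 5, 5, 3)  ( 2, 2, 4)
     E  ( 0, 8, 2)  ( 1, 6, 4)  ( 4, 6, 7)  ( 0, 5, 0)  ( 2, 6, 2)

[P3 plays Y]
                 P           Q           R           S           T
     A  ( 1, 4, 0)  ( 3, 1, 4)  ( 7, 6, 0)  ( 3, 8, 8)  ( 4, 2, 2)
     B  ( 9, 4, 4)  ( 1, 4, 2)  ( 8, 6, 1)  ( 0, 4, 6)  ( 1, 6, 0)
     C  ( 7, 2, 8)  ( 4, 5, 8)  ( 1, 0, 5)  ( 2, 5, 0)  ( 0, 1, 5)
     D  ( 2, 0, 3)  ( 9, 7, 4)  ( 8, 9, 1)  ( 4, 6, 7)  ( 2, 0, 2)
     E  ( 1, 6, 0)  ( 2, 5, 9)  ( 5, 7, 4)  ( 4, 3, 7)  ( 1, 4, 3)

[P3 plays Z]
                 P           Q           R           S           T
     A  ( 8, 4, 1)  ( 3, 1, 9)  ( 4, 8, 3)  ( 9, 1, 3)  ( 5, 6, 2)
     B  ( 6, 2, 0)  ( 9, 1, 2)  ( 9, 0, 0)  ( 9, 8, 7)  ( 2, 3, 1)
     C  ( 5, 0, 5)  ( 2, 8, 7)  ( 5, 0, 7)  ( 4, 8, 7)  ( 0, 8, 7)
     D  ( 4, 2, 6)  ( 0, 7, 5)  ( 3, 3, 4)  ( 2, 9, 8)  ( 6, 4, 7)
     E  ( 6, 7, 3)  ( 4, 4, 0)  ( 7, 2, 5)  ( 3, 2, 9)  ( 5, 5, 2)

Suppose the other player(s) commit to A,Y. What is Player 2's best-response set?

argmax u_2 = {S}

u_2(P vs A,Y) = 4
u_2(Q vs A,Y) = 1
u_2(R vs A,Y) = 6
u_2(S vs A,Y) = 8
u_2(T vs A,Y) = 2
max payoff 8 at {S}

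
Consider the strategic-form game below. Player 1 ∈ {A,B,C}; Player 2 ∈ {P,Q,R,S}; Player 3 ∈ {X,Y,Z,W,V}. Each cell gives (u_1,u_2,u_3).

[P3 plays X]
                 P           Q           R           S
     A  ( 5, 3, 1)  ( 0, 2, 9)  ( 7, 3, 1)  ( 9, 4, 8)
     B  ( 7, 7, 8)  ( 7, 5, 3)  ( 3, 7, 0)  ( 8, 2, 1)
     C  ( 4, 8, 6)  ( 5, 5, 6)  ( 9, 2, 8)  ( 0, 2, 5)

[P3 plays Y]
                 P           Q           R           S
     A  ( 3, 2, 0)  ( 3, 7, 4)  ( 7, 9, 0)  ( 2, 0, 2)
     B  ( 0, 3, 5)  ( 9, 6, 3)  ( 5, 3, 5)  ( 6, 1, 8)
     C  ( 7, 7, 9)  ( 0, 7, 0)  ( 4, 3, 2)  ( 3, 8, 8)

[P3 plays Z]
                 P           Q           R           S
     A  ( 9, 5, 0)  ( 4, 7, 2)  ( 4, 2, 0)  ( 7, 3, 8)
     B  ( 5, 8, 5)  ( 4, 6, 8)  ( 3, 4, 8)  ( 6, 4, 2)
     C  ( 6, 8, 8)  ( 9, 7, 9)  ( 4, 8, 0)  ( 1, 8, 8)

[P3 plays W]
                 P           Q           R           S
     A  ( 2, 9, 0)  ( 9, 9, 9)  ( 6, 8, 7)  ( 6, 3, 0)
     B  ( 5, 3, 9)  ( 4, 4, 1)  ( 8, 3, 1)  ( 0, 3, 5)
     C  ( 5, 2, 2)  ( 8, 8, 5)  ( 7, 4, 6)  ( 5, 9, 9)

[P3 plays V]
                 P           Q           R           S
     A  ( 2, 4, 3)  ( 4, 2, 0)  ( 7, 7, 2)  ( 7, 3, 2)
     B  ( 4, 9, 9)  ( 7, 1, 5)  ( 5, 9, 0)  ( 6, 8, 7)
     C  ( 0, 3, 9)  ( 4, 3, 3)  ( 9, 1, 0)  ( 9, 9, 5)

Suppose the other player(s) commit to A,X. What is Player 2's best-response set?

argmax u_2 = {S}

u_2(P vs A,X) = 3
u_2(Q vs A,X) = 2
u_2(R vs A,X) = 3
u_2(S vs A,X) = 4
max payoff 4 at {S}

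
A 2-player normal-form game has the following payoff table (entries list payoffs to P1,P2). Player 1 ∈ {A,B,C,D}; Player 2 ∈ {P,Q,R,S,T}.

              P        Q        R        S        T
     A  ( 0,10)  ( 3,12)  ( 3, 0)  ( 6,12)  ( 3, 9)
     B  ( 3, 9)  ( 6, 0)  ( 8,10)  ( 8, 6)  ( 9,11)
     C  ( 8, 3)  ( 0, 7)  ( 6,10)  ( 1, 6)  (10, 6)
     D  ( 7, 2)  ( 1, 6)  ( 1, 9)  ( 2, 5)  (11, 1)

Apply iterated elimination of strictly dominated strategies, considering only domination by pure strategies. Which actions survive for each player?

Remaining: P1:{B,C,D} P2:{R,T}

P1 drop A (B beats it: P:3>0 Q:6>3 R:8>3 S:8>6 T:9>3)
P2 drop P (R beats it: B:10>9 C:10>3 D:9>2)
P2 drop Q (R beats it: B:10>0 C:10>7 D:9>6)
P2 drop S (R beats it: B:10>6 C:10>6 D:9>5)
P1→{B,C,D} P2→{R,T}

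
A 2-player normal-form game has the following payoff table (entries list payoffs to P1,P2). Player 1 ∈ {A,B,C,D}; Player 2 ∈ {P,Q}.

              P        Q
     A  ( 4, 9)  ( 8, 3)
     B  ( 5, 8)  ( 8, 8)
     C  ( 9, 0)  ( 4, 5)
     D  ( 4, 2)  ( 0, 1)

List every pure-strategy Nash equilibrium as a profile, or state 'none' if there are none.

(A,P): not NE [P1→C gives 9>4]
(A,Q): not NE [P2→P gives 9>3]
(B,P): not NE [P1→C gives 9>5]
(B,Q): NE
(C,P): not NE [P2→Q gives 5>0]
(C,Q): not NE [P1→B gives 8>4]
(D,P): not NE [P1→C gives 9>4]
(D,Q): not NE [P1→B gives 8>0; P2→P gives 2>1]

PSNE = {(B,Q)}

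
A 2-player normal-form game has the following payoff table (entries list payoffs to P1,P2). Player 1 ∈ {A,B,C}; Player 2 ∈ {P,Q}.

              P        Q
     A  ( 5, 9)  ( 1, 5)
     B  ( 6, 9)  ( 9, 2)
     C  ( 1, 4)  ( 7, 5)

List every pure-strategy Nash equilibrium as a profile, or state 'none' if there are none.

Nash profiles: (B,P)

(A,P): not NE [P1→B gives 6>5]
(A,Q): not NE [P1→B gives 9>1; P2→P gives 9>5]
(B,P): NE
(B,Q): not NE [P2→P gives 9>2]
(C,P): not NE [P1→B gives 6>1; P2→Q gives 5>4]
(C,Q): not NE [P1→B gives 9>7]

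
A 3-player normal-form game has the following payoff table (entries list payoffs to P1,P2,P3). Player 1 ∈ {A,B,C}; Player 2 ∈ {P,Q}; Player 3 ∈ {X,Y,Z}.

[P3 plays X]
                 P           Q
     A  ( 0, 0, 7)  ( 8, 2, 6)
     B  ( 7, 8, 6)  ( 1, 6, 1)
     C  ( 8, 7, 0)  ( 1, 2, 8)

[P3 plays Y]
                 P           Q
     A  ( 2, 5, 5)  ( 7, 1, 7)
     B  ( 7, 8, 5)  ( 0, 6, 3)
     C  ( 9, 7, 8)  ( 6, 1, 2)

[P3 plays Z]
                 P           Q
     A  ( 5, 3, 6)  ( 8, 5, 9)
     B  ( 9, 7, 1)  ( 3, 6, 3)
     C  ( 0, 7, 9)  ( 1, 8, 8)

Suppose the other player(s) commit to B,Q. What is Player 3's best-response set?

u_3(X vs B,Q) = 1
u_3(Y vs B,Q) = 3
u_3(Z vs B,Q) = 3
max payoff 3 at {Y,Z}

P3 best: {Y,Z}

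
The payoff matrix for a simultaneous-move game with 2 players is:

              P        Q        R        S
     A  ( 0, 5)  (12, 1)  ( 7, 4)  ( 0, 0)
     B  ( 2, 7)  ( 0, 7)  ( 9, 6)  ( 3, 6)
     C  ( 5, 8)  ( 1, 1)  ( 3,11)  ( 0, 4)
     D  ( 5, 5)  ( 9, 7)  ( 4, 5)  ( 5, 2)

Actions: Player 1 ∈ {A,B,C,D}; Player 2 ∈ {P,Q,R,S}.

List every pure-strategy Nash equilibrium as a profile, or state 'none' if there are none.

Equilibria: none

(A,P): not NE [P1→D gives 5>0]
(A,Q): not NE [P2→P gives 5>1]
(A,R): not NE [P1→B gives 9>7; P2→P gives 5>4]
(A,S): not NE [P1→D gives 5>0; P2→P gives 5>0]
(B,P): not NE [P1→D gives 5>2]
(B,Q): not NE [P1→A gives 12>0]
(B,R): not NE [P2→Q gives 7>6]
(B,S): not NE [P1→D gives 5>3; P2→Q gives 7>6]
(C,P): not NE [P2→R gives 11>8]
(C,Q): not NE [P1→A gives 12>1; P2→R gives 11>1]
(C,R): not NE [P1→B gives 9>3]
(C,S): not NE [P1→D gives 5>0; P2→R gives 11>4]
(D,P): not NE [P2→Q gives 7>5]
(D,Q): not NE [P1→A gives 12>9]
(D,R): not NE [P1→B gives 9>4; P2→Q gives 7>5]
(D,S): not NE [P2→Q gives 7>2]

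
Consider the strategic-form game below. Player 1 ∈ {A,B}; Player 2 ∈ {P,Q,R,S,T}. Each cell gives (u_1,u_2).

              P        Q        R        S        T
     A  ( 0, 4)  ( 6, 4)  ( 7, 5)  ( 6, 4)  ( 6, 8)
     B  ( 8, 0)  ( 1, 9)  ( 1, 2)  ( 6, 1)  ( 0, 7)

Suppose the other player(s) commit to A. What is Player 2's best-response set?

BR_2 = {T}

u_2(P vs A) = 4
u_2(Q vs A) = 4
u_2(R vs A) = 5
u_2(S vs A) = 4
u_2(T vs A) = 8
max payoff 8 at {T}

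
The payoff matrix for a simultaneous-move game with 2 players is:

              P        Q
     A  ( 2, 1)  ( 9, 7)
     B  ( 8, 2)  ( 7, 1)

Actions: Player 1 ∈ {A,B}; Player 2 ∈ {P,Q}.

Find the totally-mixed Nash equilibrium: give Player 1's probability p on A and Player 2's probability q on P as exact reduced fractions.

P1 indiff ⇒ q·2+(1-q)·9 = q·8+(1-q)·7 ⇒ q(-6) = (1-q)(-2) ⇒ q = 1/4
P2 indiff ⇒ p·1+(1-p)·2 = p·7+(1-p)·1 ⇒ p(-6) = (1-p)(-1) ⇒ p = 1/7

p=1/7, q=1/4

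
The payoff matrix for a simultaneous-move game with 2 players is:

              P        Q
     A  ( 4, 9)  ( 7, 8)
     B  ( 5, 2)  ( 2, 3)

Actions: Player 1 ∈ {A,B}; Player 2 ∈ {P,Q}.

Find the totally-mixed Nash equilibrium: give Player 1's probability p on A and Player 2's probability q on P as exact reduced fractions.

P1 indiff ⇒ q·4+(1-q)·7 = q·5+(1-q)·2 ⇒ q(-1) = (1-q)(-5) ⇒ q = 5/6
P2 indiff ⇒ p·9+(1-p)·2 = p·8+(1-p)·3 ⇒ p(1) = (1-p)(1) ⇒ p = 1/2

(p,q) = (1/2, 5/6)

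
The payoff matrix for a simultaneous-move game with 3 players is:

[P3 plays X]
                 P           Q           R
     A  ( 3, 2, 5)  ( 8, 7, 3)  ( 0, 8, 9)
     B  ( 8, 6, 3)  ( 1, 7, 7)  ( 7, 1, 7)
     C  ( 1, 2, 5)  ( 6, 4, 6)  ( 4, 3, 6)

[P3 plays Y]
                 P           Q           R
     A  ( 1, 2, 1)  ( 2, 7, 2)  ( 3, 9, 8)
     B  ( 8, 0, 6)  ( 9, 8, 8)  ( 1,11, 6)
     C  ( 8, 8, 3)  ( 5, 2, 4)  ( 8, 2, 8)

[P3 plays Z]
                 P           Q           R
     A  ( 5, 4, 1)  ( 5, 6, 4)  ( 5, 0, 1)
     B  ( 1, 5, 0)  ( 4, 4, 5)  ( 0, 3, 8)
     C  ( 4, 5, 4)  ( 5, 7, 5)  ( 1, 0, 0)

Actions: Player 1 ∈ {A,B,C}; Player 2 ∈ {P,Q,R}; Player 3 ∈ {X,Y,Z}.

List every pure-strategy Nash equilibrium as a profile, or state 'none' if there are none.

(A,P,X): not NE [P1→B gives 8>3; P2→R gives 8>2]
(A,P,Y): not NE [P1→C gives 8>1; P2→R gives 9>2; P3→X gives 5>1]
(A,P,Z): not NE [P2→Q gives 6>4; P3→X gives 5>1]
(A,Q,X): not NE [P2→R gives 8>7; P3→Z gives 4>3]
(A,Q,Y): not NE [P1→B gives 9>2; P2→R gives 9>7; P3→Z gives 4>2]
(A,Q,Z): NE
(A,R,X): not NE [P1→B gives 7>0]
(A,R,Y): not NE [P1→C gives 8>3; P3→X gives 9>8]
(A,R,Z): not NE [P2→Q gives 6>0; P3→X gives 9>1]
(B,P,X): not NE [P2→Q gives 7>6; P3→Y gives 6>3]
(B,P,Y): not NE [P2→R gives 11>0]
(B,P,Z): not NE [P1→A gives 5>1; P3→Y gives 6>0]
(B,Q,X): not NE [P1→A gives 8>1; P3→Y gives 8>7]
(B,Q,Y): not NE [P2→R gives 11>8]
(B,Q,Z): not NE [P1→C gives 5>4; P2→P gives 5>4; P3→Y gives 8>5]
(B,R,X): not NE [P2→Q gives 7>1; P3→Z gives 8>7]
(B,R,Y): not NE [P1→C gives 8>1; P3→Z gives 8>6]
(B,R,Z): not NE [P1→A gives 5>0; P2→P gives 5>3]
(C,P,X): not NE [P1→B gives 8>1; P2→Q gives 4>2]
(C,P,Y): not NE [P3→X gives 5>3]
(C,P,Z): not NE [P1→A gives 5>4; P2→Q gives 7>5; P3→X gives 5>4]
(C,Q,X): not NE [P1→A gives 8>6]
(C,Q,Y): not NE [P1→B gives 9>5; P2→P gives 8>2; P3→X gives 6>4]
(C,Q,Z): not NE [P3→X gives 6>5]
(C,R,X): not NE [P1→B gives 7>4; P2→Q gives 4>3; P3→Y gives 8>6]
(C,R,Y): not NE [P2→P gives 8>2]
(C,R,Z): not NE [P1→A gives 5>1; P2→Q gives 7>0; P3→Y gives 8>0]

Nash profiles: (A,Q,Z)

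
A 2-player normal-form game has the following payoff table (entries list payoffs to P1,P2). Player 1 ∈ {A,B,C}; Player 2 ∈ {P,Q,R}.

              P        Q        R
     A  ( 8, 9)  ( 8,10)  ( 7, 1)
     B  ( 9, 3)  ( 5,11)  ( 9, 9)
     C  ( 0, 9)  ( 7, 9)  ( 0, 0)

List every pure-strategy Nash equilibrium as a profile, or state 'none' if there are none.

Nash profiles: (A,Q)

(A,P): not NE [P1→B gives 9>8; P2→Q gives 10>9]
(A,Q): NE
(A,R): not NE [P1→B gives 9>7; P2→Q gives 10>1]
(B,P): not NE [P2→Q gives 11>3]
(B,Q): not NE [P1→A gives 8>5]
(B,R): not NE [P2→Q gives 11>9]
(C,P): not NE [P1→B gives 9>0]
(C,Q): not NE [P1→A gives 8>7]
(C,R): not NE [P1→B gives 9>0; P2→Q gives 9>0]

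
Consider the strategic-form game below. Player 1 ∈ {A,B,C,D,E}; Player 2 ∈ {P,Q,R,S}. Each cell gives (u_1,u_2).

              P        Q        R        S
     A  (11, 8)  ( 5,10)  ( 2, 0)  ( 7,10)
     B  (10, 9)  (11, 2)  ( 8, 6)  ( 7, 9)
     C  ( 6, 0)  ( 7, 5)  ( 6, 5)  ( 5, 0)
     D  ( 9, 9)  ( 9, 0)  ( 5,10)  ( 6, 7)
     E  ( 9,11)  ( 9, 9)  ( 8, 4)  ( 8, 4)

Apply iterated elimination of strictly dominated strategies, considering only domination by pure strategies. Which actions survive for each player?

IESDS → P1:{A,B,E} P2:{P,Q,S}

P1 drop C (B beats it: P:10>6 Q:11>7 R:8>6 S:7>5)
P1 drop D (B beats it: P:10>9 Q:11>9 R:8>5 S:7>6)
P2 drop R (P beats it: A:8>0 B:9>6 E:11>4)
P1→{A,B,E} P2→{P,Q,S}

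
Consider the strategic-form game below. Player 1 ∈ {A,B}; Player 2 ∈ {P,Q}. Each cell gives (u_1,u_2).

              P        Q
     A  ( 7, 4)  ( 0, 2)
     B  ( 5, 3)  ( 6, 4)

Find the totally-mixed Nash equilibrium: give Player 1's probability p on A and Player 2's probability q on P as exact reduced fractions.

P1 indiff ⇒ q·7+(1-q)·0 = q·5+(1-q)·6 ⇒ q(2) = (1-q)(6) ⇒ q = 3/4
P2 indiff ⇒ p·4+(1-p)·3 = p·2+(1-p)·4 ⇒ p(2) = (1-p)(1) ⇒ p = 1/3

(p,q) = (1/3, 3/4)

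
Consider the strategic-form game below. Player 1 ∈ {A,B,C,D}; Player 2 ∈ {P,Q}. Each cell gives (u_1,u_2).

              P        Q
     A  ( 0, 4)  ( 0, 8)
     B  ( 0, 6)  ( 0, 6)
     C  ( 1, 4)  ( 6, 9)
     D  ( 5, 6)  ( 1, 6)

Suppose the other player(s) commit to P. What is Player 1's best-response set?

u_1(A vs P) = 0
u_1(B vs P) = 0
u_1(C vs P) = 1
u_1(D vs P) = 5
max payoff 5 at {D}

argmax u_1 = {D}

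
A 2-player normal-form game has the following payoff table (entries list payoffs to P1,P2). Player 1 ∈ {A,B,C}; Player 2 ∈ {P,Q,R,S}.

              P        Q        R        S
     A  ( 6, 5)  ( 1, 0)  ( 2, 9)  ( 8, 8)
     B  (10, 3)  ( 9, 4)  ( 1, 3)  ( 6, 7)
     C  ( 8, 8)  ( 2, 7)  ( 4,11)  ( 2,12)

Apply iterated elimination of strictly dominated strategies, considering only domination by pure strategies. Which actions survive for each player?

P2 drop P (S beats it: A:8>5 B:7>3 C:12>8)
P2 drop Q (S beats it: A:8>0 B:7>4 C:12>7)
P1 drop B (A beats it: R:2>1 S:8>6)
P1→{A,C} P2→{R,S}

Remaining: P1:{A,C} P2:{R,S}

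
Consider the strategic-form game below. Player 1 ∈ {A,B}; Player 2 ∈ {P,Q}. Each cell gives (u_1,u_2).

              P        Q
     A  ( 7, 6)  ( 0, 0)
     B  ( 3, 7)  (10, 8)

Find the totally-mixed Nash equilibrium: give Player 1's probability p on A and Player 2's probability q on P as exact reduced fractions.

P1 indiff ⇒ q·7+(1-q)·0 = q·3+(1-q)·10 ⇒ q(4) = (1-q)(10) ⇒ q = 5/7
P2 indiff ⇒ p·6+(1-p)·7 = p·0+(1-p)·8 ⇒ p(6) = (1-p)(1) ⇒ p = 1/7

P1 mixes 1/7 on A; P2 mixes 5/7 on P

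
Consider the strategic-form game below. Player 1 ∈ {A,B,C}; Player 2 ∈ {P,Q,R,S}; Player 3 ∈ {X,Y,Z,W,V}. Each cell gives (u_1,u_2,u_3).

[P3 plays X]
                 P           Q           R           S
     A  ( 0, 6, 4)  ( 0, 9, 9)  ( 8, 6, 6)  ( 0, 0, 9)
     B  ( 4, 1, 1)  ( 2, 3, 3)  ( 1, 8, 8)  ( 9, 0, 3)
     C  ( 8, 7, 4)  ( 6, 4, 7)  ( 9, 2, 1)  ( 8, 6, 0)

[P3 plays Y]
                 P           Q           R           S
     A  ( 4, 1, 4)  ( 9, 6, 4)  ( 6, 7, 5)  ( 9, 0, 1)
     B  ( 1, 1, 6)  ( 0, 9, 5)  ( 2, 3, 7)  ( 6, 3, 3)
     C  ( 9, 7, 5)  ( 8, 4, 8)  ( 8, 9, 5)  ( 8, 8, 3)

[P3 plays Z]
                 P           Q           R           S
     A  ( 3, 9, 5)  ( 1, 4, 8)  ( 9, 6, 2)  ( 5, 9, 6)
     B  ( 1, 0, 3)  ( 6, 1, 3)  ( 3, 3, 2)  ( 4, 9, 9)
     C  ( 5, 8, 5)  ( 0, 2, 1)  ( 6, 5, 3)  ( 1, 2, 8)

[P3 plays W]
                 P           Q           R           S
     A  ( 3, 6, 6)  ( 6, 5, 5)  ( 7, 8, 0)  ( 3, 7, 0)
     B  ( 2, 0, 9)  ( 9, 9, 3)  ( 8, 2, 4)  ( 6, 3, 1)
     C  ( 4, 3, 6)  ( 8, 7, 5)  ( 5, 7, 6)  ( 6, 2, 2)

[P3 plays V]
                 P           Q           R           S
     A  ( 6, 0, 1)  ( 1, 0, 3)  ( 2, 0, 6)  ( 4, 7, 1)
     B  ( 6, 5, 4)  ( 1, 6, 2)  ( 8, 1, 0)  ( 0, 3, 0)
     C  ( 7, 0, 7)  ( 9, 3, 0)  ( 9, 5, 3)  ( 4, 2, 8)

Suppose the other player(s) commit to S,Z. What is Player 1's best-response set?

BR_1 = {A}

u_1(A vs S,Z) = 5
u_1(B vs S,Z) = 4
u_1(C vs S,Z) = 1
max payoff 5 at {A}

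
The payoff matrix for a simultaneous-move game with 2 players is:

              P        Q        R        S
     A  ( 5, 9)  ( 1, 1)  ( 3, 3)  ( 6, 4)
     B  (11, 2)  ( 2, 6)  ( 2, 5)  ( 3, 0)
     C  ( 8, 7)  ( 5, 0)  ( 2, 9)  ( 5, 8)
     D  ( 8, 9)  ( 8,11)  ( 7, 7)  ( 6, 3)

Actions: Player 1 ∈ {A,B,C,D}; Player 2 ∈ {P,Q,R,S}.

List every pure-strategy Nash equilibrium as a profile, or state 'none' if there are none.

Nash profiles: (D,Q)

(A,P): not NE [P1→B gives 11>5]
(A,Q): not NE [P1→D gives 8>1; P2→P gives 9>1]
(A,R): not NE [P1→D gives 7>3; P2→P gives 9>3]
(A,S): not NE [P2→P gives 9>4]
(B,P): not NE [P2→Q gives 6>2]
(B,Q): not NE [P1→D gives 8>2]
(B,R): not NE [P1→D gives 7>2; P2→Q gives 6>5]
(B,S): not NE [P1→D gives 6>3; P2→Q gives 6>0]
(C,P): not NE [P1→B gives 11>8; P2→R gives 9>7]
(C,Q): not NE [P1→D gives 8>5; P2→R gives 9>0]
(C,R): not NE [P1→D gives 7>2]
(C,S): not NE [P1→D gives 6>5; P2→R gives 9>8]
(D,P): not NE [P1→B gives 11>8; P2→Q gives 11>9]
(D,Q): NE
(D,R): not NE [P2→Q gives 11>7]
(D,S): not NE [P2→Q gives 11>3]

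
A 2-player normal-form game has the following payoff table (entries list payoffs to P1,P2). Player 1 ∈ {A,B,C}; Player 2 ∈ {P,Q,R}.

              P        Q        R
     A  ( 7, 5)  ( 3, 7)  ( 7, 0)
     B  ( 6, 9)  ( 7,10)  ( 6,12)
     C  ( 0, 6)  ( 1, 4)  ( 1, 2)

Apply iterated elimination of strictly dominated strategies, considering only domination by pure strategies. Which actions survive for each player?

P1 drop C (A beats it: P:7>0 Q:3>1 R:7>1)
P2 drop P (Q beats it: A:7>5 B:10>9)
P1→{A,B} P2→{Q,R}

Survivors P1:{A,B} P2:{Q,R}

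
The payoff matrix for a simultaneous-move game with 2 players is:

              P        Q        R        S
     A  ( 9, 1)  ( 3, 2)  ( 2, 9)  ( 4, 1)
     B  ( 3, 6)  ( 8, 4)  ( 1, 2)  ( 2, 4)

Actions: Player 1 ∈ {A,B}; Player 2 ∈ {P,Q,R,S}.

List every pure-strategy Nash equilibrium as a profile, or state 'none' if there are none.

Nash profiles: (A,R)

(A,P): not NE [P2→R gives 9>1]
(A,Q): not NE [P1→B gives 8>3; P2→R gives 9>2]
(A,R): NE
(A,S): not NE [P2→R gives 9>1]
(B,P): not NE [P1→A gives 9>3]
(B,Q): not NE [P2→P gives 6>4]
(B,R): not NE [P1→A gives 2>1; P2→P gives 6>2]
(B,S): not NE [P1→A gives 4>2; P2→P gives 6>4]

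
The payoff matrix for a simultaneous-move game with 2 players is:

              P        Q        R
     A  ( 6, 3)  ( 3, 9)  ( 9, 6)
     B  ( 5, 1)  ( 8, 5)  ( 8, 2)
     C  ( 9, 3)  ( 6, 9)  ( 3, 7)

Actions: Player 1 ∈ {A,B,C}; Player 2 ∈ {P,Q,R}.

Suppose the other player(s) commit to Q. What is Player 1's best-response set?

u_1(A vs Q) = 3
u_1(B vs Q) = 8
u_1(C vs Q) = 6
max payoff 8 at {B}

argmax u_1 = {B}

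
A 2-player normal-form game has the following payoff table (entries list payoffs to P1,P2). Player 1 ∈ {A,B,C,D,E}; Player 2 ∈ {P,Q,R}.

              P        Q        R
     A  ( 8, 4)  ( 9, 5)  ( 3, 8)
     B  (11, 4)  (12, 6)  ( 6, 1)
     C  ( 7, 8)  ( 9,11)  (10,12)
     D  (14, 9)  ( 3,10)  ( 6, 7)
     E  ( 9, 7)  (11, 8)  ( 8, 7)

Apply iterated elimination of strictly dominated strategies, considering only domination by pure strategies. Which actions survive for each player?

Remaining: P1:{B,C,E} P2:{Q,R}

P1 drop A (B beats it: P:11>8 Q:12>9 R:6>3)
P2 drop P (Q beats it: B:6>4 C:11>8 D:10>9 E:8>7)
P1 drop D (C beats it: Q:9>3 R:10>6)
P1→{B,C,E} P2→{Q,R}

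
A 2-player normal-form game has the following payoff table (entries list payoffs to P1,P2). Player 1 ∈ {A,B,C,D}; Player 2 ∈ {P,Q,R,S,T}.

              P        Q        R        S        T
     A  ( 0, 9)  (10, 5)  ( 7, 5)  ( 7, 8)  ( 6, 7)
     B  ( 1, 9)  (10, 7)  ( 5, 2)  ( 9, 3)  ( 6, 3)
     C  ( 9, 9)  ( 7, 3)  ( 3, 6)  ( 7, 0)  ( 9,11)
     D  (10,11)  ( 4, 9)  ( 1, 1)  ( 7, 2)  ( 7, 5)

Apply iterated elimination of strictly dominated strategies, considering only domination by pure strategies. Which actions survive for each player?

IESDS → P1:{C,D} P2:{P,T}

P2 drop Q (P beats it: A:9>5 B:9>7 C:9>3 D:11>9)
P2 drop R (P beats it: A:9>5 B:9>2 C:9>6 D:11>1)
P2 drop S (P beats it: A:9>8 B:9>3 C:9>0 D:11>2)
P1 drop A (C beats it: P:9>0 T:9>6)
P1 drop B (C beats it: P:9>1 T:9>6)
P1→{C,D} P2→{P,T}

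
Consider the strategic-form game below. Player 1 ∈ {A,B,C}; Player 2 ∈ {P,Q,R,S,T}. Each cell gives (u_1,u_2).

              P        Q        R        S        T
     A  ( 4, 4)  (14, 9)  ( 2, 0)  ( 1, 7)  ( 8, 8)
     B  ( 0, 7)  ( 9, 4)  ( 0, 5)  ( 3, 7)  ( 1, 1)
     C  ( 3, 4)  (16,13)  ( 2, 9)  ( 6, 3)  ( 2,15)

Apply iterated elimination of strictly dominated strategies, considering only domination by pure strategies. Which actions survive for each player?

P1 drop B (C beats it: P:3>0 Q:16>9 R:2>0 S:6>3 T:2>1)
P2 drop P (Q beats it: A:9>4 C:13>4)
P2 drop R (Q beats it: A:9>0 C:13>9)
P2 drop S (Q beats it: A:9>7 C:13>3)
P1→{A,C} P2→{Q,T}

IESDS → P1:{A,C} P2:{Q,T}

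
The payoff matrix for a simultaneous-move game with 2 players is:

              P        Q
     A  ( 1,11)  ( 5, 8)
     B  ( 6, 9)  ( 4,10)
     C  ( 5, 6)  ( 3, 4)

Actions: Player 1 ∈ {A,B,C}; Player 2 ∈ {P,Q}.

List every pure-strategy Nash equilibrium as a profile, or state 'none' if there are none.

PSNE: ∅

(A,P): not NE [P1→B gives 6>1]
(A,Q): not NE [P2→P gives 11>8]
(B,P): not NE [P2→Q gives 10>9]
(B,Q): not NE [P1→A gives 5>4]
(C,P): not NE [P1→B gives 6>5]
(C,Q): not NE [P1→A gives 5>3; P2→P gives 6>4]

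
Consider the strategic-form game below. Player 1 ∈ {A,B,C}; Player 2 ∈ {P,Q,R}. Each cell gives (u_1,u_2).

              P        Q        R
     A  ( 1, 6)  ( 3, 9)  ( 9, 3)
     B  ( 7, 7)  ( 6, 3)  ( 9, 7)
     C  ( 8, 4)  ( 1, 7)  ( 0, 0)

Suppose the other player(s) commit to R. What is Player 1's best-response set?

BR_1 = {A,B}

u_1(A vs R) = 9
u_1(B vs R) = 9
u_1(C vs R) = 0
max payoff 9 at {A,B}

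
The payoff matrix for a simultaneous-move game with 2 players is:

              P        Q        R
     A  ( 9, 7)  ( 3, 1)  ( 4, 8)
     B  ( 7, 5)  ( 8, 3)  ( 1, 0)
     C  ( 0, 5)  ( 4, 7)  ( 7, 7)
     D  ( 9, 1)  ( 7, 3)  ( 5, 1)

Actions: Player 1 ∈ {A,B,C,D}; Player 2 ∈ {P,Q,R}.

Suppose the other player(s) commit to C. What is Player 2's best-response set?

u_2(P vs C) = 5
u_2(Q vs C) = 7
u_2(R vs C) = 7
max payoff 7 at {Q,R}

BR_2 = {Q,R}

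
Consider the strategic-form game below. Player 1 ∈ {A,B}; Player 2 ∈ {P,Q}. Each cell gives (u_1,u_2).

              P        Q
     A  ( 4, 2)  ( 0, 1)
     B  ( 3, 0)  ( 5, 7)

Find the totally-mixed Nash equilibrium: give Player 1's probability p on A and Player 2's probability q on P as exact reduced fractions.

P1 indiff ⇒ q·4+(1-q)·0 = q·3+(1-q)·5 ⇒ q(1) = (1-q)(5) ⇒ q = 5/6
P2 indiff ⇒ p·2+(1-p)·0 = p·1+(1-p)·7 ⇒ p(1) = (1-p)(7) ⇒ p = 7/8

p=7/8, q=5/6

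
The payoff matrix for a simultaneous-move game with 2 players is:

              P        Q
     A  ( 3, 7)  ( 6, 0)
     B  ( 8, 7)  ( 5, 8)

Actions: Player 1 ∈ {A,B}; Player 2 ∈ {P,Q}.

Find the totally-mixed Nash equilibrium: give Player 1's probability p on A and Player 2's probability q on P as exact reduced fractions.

P1 indiff ⇒ q·3+(1-q)·6 = q·8+(1-q)·5 ⇒ q(-5) = (1-q)(-1) ⇒ q = 1/6
P2 indiff ⇒ p·7+(1-p)·7 = p·0+(1-p)·8 ⇒ p(7) = (1-p)(1) ⇒ p = 1/8

p=1/8, q=1/6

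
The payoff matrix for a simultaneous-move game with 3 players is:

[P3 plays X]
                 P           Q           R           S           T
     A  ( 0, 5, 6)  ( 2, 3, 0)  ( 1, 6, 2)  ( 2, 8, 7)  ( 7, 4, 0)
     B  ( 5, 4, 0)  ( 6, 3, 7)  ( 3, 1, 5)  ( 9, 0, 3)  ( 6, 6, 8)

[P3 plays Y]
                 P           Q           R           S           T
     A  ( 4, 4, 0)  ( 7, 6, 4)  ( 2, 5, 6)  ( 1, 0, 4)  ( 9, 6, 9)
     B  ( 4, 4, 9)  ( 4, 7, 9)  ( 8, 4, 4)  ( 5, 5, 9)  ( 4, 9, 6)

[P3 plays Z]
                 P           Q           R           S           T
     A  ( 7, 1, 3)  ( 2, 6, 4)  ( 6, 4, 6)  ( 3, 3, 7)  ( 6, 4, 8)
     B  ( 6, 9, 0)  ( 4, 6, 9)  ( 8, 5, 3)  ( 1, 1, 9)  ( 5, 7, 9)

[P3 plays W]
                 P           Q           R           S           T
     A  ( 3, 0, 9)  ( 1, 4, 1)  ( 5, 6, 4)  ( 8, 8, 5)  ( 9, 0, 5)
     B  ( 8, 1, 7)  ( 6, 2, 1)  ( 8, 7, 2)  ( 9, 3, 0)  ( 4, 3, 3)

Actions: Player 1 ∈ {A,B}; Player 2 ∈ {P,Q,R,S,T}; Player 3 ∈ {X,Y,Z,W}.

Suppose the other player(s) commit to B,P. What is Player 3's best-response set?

u_3(X vs B,P) = 0
u_3(Y vs B,P) = 9
u_3(Z vs B,P) = 0
u_3(W vs B,P) = 7
max payoff 9 at {Y}

argmax u_3 = {Y}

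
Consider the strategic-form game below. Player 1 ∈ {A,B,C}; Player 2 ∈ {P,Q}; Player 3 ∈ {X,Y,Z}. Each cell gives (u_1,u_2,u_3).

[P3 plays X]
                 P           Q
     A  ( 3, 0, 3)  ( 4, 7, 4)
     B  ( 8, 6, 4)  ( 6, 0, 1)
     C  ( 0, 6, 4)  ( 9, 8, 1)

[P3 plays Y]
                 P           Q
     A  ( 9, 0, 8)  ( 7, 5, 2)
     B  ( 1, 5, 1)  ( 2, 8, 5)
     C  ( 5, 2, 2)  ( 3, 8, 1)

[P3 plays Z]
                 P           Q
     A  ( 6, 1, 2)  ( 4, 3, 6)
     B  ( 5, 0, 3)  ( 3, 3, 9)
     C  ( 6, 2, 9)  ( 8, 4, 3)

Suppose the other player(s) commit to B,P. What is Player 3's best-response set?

argmax u_3 = {X}

u_3(X vs B,P) = 4
u_3(Y vs B,P) = 1
u_3(Z vs B,P) = 3
max payoff 4 at {X}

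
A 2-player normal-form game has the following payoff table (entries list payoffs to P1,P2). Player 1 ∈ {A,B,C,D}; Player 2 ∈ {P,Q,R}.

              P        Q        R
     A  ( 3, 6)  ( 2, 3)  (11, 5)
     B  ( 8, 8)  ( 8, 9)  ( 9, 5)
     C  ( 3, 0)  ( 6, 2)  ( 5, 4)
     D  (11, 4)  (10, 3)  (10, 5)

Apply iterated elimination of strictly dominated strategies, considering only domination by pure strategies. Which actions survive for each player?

P1 drop B (D beats it: P:11>8 Q:10>8 R:10>9)
P1 drop C (D beats it: P:11>3 Q:10>6 R:10>5)
P2 drop Q (P beats it: A:6>3 D:4>3)
P1→{A,D} P2→{P,R}

Survivors P1:{A,D} P2:{P,R}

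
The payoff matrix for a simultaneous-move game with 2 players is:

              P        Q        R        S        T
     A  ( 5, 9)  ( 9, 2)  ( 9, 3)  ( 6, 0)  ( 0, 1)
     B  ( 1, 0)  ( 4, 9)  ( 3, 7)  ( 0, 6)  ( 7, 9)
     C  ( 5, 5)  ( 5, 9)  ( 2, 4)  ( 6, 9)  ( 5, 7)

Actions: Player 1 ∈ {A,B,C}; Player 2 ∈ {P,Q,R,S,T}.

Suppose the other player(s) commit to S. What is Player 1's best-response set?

u_1(A vs S) = 6
u_1(B vs S) = 0
u_1(C vs S) = 6
max payoff 6 at {A,C}

argmax u_1 = {A,C}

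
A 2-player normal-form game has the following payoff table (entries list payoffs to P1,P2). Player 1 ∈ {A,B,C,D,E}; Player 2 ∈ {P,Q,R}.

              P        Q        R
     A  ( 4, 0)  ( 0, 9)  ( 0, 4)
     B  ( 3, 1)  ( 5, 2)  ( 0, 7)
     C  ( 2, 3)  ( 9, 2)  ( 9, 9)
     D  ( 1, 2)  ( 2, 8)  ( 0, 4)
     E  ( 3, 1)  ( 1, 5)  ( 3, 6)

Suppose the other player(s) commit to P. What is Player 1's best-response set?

u_1(A vs P) = 4
u_1(B vs P) = 3
u_1(C vs P) = 2
u_1(D vs P) = 1
u_1(E vs P) = 3
max payoff 4 at {A}

P1 best: {A}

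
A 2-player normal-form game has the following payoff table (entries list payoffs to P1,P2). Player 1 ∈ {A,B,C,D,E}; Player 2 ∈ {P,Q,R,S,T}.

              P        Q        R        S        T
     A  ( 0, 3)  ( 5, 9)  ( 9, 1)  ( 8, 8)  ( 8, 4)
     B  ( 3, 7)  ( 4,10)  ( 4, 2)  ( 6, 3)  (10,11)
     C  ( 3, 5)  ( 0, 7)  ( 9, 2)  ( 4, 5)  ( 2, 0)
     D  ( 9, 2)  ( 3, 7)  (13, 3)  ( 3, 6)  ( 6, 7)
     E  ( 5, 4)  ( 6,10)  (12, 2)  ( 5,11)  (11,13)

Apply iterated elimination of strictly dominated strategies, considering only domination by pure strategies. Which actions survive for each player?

IESDS → P1:{A,B,E} P2:{Q,S,T}

P1 drop C (E beats it: P:5>3 Q:6>0 R:12>9 S:5>4 T:11>2)
P2 drop P (Q beats it: A:9>3 B:10>7 D:7>2 E:10>4)
P2 drop R (Q beats it: A:9>1 B:10>2 D:7>3 E:10>2)
P1 drop D (A beats it: Q:5>3 S:8>3 T:8>6)
P1→{A,B,E} P2→{Q,S,T}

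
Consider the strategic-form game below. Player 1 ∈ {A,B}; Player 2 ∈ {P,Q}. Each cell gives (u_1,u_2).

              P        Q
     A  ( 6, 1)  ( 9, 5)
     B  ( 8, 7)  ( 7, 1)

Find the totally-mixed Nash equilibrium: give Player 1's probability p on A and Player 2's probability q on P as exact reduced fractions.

P1 mixes 3/5 on A; P2 mixes 1/2 on P

P1 indiff ⇒ q·6+(1-q)·9 = q·8+(1-q)·7 ⇒ q(-2) = (1-q)(-2) ⇒ q = 1/2
P2 indiff ⇒ p·1+(1-p)·7 = p·5+(1-p)·1 ⇒ p(-4) = (1-p)(-6) ⇒ p = 3/5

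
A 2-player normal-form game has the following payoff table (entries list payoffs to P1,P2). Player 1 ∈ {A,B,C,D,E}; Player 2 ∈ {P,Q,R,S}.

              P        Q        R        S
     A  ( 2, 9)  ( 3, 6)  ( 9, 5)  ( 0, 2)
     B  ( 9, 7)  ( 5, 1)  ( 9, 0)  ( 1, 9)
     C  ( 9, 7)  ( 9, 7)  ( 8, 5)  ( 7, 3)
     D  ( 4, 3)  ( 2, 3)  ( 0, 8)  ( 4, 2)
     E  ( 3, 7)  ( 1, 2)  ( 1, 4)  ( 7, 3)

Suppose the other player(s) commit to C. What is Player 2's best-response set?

u_2(P vs C) = 7
u_2(Q vs C) = 7
u_2(R vs C) = 5
u_2(S vs C) = 3
max payoff 7 at {P,Q}

argmax u_2 = {P,Q}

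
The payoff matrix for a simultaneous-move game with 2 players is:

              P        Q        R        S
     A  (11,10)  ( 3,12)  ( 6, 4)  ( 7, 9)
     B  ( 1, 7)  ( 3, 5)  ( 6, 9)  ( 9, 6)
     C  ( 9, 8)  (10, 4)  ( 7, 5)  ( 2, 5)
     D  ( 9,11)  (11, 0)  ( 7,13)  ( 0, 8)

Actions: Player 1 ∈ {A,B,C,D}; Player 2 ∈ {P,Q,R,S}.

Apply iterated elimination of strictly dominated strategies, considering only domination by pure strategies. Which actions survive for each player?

IESDS → P1:{A,C,D} P2:{P,Q,R}

P2 drop S (P beats it: A:10>9 B:7>6 C:8>5 D:11>8)
P1 drop B (C beats it: P:9>1 Q:10>3 R:7>6)
P1→{A,C,D} P2→{P,Q,R}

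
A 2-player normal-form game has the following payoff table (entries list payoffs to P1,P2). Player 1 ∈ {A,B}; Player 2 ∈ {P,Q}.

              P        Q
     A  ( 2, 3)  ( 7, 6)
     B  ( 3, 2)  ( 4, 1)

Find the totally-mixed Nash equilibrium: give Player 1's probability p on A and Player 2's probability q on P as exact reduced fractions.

P1 indiff ⇒ q·2+(1-q)·7 = q·3+(1-q)·4 ⇒ q(-1) = (1-q)(-3) ⇒ q = 3/4
P2 indiff ⇒ p·3+(1-p)·2 = p·6+(1-p)·1 ⇒ p(-3) = (1-p)(-1) ⇒ p = 1/4

p=1/4, q=3/4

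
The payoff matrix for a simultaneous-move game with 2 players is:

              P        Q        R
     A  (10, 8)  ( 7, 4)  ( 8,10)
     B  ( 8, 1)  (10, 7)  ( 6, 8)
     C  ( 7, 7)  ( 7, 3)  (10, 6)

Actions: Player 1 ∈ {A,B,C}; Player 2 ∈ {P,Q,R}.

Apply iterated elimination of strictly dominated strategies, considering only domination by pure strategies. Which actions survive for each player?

Survivors P1:{A,C} P2:{P,R}

P2 drop Q (R beats it: A:10>4 B:8>7 C:6>3)
P1 drop B (A beats it: P:10>8 R:8>6)
P1→{A,C} P2→{P,R}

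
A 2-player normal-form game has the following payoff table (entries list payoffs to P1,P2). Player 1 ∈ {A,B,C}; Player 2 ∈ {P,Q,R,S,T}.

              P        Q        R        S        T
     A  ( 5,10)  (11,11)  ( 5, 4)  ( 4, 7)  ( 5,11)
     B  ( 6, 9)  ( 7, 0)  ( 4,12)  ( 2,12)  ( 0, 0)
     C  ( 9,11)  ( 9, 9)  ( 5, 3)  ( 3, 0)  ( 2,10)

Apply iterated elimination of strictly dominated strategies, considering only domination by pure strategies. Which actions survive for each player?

P1 drop B (C beats it: P:9>6 Q:9>7 R:5>4 S:3>2 T:2>0)
P2 drop R (P beats it: A:10>4 C:11>3)
P2 drop S (P beats it: A:10>7 C:11>0)
P1→{A,C} P2→{P,Q,T}

Survivors P1:{A,C} P2:{P,Q,T}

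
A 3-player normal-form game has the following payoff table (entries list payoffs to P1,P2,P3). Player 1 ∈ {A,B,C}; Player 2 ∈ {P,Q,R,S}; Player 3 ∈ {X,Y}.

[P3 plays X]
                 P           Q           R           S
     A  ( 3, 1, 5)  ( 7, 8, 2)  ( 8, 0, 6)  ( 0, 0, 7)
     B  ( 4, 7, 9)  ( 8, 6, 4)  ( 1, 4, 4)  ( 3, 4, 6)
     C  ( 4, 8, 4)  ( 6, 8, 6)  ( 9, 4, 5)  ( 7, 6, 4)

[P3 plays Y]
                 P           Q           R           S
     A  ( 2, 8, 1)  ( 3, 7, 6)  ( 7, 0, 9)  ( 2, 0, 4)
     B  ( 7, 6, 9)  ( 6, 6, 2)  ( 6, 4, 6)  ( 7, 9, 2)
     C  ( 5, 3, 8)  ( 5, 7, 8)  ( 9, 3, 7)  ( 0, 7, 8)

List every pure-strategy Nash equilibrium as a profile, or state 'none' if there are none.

Nash profiles: (B,P,X)

(A,P,X): not NE [P1→C gives 4>3; P2→Q gives 8>1]
(A,P,Y): not NE [P1→B gives 7>2; P3→X gives 5>1]
(A,Q,X): not NE [P1→B gives 8>7; P3→Y gives 6>2]
(A,Q,Y): not NE [P1→B gives 6>3; P2→P gives 8>7]
(A,R,X): not NE [P1→C gives 9>8; P2→Q gives 8>0; P3→Y gives 9>6]
(A,R,Y): not NE [P1→C gives 9>7; P2→P gives 8>0]
(A,S,X): not NE [P1→C gives 7>0; P2→Q gives 8>0]
(A,S,Y): not NE [P1→B gives 7>2; P2→P gives 8>0; P3→X gives 7>4]
(B,P,X): NE
(B,P,Y): not NE [P2→S gives 9>6]
(B,Q,X): not NE [P2→P gives 7>6]
(B,Q,Y): not NE [P2→S gives 9>6; P3→X gives 4>2]
(B,R,X): not NE [P1→C gives 9>1; P2→P gives 7>4; P3→Y gives 6>4]
(B,R,Y): not NE [P1→C gives 9>6; P2→S gives 9>4]
(B,S,X): not NE [P1→C gives 7>3; P2→P gives 7>4]
(B,S,Y): not NE [P3→X gives 6>2]
(C,P,X): not NE [P3→Y gives 8>4]
(C,P,Y): not NE [P1→B gives 7>5; P2→S gives 7>3]
(C,Q,X): not NE [P1→B gives 8>6; P3→Y gives 8>6]
(C,Q,Y): not NE [P1→B gives 6>5]
(C,R,X): not NE [P2→Q gives 8>4; P3→Y gives 7>5]
(C,R,Y): not NE [P2→S gives 7>3]
(C,S,X): not NE [P2→Q gives 8>6; P3→Y gives 8>4]
(C,S,Y): not NE [P1→B gives 7>0]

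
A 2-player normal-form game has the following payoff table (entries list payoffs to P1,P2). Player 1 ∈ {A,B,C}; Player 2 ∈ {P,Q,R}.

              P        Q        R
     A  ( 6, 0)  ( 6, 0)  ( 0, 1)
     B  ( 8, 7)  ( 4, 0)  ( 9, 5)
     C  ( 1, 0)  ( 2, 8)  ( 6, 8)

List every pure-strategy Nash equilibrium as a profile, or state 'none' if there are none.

PSNE = {(B,P)}

(A,P): not NE [P1→B gives 8>6; P2→R gives 1>0]
(A,Q): not NE [P2→R gives 1>0]
(A,R): not NE [P1→B gives 9>0]
(B,P): NE
(B,Q): not NE [P1→A gives 6>4; P2→P gives 7>0]
(B,R): not NE [P2→P gives 7>5]
(C,P): not NE [P1→B gives 8>1; P2→R gives 8>0]
(C,Q): not NE [P1→A gives 6>2]
(C,R): not NE [P1→B gives 9>6]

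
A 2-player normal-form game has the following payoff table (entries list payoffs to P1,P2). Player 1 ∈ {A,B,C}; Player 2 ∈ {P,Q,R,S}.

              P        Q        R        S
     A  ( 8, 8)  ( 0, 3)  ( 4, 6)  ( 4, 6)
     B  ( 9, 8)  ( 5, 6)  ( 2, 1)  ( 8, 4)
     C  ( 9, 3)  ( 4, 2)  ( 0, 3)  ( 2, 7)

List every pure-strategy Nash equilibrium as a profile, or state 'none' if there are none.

(A,P): not NE [P1→C gives 9>8]
(A,Q): not NE [P1→B gives 5>0; P2→P gives 8>3]
(A,R): not NE [P2→P gives 8>6]
(A,S): not NE [P1→B gives 8>4; P2→P gives 8>6]
(B,P): NE
(B,Q): not NE [P2→P gives 8>6]
(B,R): not NE [P1→A gives 4>2; P2→P gives 8>1]
(B,S): not NE [P2→P gives 8>4]
(C,P): not NE [P2→S gives 7>3]
(C,Q): not NE [P1→B gives 5>4; P2→S gives 7>2]
(C,R): not NE [P1→A gives 4>0; P2→S gives 7>3]
(C,S): not NE [P1→B gives 8>2]

PSNE = {(B,P)}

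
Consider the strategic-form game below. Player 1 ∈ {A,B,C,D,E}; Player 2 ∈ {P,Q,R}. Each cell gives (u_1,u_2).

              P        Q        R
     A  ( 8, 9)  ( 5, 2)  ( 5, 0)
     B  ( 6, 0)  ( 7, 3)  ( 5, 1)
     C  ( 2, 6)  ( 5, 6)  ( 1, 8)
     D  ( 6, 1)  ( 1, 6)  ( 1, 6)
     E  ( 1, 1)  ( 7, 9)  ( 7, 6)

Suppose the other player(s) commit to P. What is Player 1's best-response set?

BR_1 = {A}

u_1(A vs P) = 8
u_1(B vs P) = 6
u_1(C vs P) = 2
u_1(D vs P) = 6
u_1(E vs P) = 1
max payoff 8 at {A}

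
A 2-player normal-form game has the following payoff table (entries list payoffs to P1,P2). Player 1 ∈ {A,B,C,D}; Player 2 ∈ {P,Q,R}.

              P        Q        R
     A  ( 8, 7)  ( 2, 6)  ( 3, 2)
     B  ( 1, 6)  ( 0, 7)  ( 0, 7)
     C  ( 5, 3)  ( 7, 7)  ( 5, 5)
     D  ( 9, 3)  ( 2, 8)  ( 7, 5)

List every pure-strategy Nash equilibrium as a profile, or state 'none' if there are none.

NE set: (C,Q)

(A,P): not NE [P1→D gives 9>8]
(A,Q): not NE [P1→C gives 7>2; P2→P gives 7>6]
(A,R): not NE [P1→D gives 7>3; P2→P gives 7>2]
(B,P): not NE [P1→D gives 9>1; P2→R gives 7>6]
(B,Q): not NE [P1→C gives 7>0]
(B,R): not NE [P1→D gives 7>0]
(C,P): not NE [P1→D gives 9>5; P2→Q gives 7>3]
(C,Q): NE
(C,R): not NE [P1→D gives 7>5; P2→Q gives 7>5]
(D,P): not NE [P2→Q gives 8>3]
(D,Q): not NE [P1→C gives 7>2]
(D,R): not NE [P2→Q gives 8>5]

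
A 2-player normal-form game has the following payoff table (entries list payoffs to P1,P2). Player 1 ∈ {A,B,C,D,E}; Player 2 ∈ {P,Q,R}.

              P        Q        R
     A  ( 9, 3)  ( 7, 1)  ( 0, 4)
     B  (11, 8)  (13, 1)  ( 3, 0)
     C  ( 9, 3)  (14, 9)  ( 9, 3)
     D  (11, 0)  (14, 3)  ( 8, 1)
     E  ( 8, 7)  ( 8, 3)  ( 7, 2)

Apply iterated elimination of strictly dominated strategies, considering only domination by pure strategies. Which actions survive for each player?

Remaining: P1:{B,C,D} P2:{P,Q}

P1 drop A (B beats it: P:11>9 Q:13>7 R:3>0)
P1 drop E (C beats it: P:9>8 Q:14>8 R:9>7)
P2 drop R (Q beats it: B:1>0 C:9>3 D:3>1)
P1→{B,C,D} P2→{P,Q}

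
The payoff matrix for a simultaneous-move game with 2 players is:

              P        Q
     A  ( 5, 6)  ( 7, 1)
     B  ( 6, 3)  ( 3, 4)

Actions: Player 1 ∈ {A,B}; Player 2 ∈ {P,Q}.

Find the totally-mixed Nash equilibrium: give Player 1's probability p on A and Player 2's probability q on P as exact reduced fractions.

P1 indiff ⇒ q·5+(1-q)·7 = q·6+(1-q)·3 ⇒ q(-1) = (1-q)(-4) ⇒ q = 4/5
P2 indiff ⇒ p·6+(1-p)·3 = p·1+(1-p)·4 ⇒ p(5) = (1-p)(1) ⇒ p = 1/6

(p,q) = (1/6, 4/5)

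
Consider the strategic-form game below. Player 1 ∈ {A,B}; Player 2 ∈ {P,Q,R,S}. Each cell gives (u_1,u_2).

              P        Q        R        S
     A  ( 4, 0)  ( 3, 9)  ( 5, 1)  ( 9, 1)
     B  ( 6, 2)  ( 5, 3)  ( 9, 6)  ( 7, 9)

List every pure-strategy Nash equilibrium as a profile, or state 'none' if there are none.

No pure NE.

(A,P): not NE [P1→B gives 6>4; P2→Q gives 9>0]
(A,Q): not NE [P1→B gives 5>3]
(A,R): not NE [P1→B gives 9>5; P2→Q gives 9>1]
(A,S): not NE [P2→Q gives 9>1]
(B,P): not NE [P2→S gives 9>2]
(B,Q): not NE [P2→S gives 9>3]
(B,R): not NE [P2→S gives 9>6]
(B,S): not NE [P1→A gives 9>7]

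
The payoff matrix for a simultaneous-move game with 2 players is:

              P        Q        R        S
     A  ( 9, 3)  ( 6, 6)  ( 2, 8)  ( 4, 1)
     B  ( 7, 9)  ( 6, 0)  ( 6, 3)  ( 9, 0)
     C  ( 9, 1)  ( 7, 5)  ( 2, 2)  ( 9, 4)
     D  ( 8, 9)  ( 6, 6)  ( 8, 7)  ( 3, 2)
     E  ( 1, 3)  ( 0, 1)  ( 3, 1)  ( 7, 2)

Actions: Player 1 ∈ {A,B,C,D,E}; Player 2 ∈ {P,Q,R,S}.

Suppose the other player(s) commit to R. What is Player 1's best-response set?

u_1(A vs R) = 2
u_1(B vs R) = 6
u_1(C vs R) = 2
u_1(D vs R) = 8
u_1(E vs R) = 3
max payoff 8 at {D}

argmax u_1 = {D}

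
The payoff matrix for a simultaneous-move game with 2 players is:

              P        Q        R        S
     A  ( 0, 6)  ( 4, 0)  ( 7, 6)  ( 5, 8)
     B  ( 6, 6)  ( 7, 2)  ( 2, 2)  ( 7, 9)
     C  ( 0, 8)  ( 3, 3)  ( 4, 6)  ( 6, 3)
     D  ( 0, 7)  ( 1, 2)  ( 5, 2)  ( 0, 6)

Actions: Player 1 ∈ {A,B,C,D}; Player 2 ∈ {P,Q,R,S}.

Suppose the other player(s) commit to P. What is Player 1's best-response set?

argmax u_1 = {B}

u_1(A vs P) = 0
u_1(B vs P) = 6
u_1(C vs P) = 0
u_1(D vs P) = 0
max payoff 6 at {B}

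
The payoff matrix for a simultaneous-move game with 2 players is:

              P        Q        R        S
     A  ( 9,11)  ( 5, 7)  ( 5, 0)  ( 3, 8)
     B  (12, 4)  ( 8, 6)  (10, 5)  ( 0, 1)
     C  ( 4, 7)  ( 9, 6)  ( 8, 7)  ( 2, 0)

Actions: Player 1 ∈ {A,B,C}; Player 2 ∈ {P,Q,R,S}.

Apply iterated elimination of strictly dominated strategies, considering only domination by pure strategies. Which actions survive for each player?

P2 drop S (P beats it: A:11>8 B:4>1 C:7>0)
P1 drop A (B beats it: P:12>9 Q:8>5 R:10>5)
P1→{B,C} P2→{P,Q,R}

IESDS → P1:{B,C} P2:{P,Q,R}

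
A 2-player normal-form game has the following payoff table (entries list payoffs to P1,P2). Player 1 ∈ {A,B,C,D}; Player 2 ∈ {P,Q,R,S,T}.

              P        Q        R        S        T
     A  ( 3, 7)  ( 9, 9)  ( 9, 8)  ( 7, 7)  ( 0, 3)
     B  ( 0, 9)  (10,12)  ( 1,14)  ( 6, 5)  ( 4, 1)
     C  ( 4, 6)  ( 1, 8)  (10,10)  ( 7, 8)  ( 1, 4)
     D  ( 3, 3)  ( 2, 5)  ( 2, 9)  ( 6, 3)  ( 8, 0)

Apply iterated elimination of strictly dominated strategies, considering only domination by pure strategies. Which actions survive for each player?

Remaining: P1:{A,B,C} P2:{Q,R}

P2 drop P (Q beats it: A:9>7 B:12>9 C:8>6 D:5>3)
P2 drop S (R beats it: A:8>7 B:14>5 C:10>8 D:9>3)
P2 drop T (Q beats it: A:9>3 B:12>1 C:8>4 D:5>0)
P1 drop D (A beats it: Q:9>2 R:9>2)
P1→{A,B,C} P2→{Q,R}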